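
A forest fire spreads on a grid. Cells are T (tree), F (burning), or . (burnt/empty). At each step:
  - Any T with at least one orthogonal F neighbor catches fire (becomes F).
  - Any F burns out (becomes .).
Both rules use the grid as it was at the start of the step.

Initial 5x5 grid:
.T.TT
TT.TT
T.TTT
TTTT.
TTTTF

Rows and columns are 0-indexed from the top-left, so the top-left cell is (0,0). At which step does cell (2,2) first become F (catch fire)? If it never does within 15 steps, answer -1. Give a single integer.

Step 1: cell (2,2)='T' (+1 fires, +1 burnt)
Step 2: cell (2,2)='T' (+2 fires, +1 burnt)
Step 3: cell (2,2)='T' (+3 fires, +2 burnt)
Step 4: cell (2,2)='F' (+5 fires, +3 burnt)
  -> target ignites at step 4
Step 5: cell (2,2)='.' (+3 fires, +5 burnt)
Step 6: cell (2,2)='.' (+2 fires, +3 burnt)
Step 7: cell (2,2)='.' (+1 fires, +2 burnt)
Step 8: cell (2,2)='.' (+1 fires, +1 burnt)
Step 9: cell (2,2)='.' (+1 fires, +1 burnt)
Step 10: cell (2,2)='.' (+0 fires, +1 burnt)
  fire out at step 10

4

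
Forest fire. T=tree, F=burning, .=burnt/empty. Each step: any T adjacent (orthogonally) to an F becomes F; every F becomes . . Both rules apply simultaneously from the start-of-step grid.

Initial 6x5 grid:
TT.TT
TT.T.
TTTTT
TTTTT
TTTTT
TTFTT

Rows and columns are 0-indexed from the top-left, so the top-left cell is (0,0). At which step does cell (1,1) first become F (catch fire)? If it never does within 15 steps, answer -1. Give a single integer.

Step 1: cell (1,1)='T' (+3 fires, +1 burnt)
Step 2: cell (1,1)='T' (+5 fires, +3 burnt)
Step 3: cell (1,1)='T' (+5 fires, +5 burnt)
Step 4: cell (1,1)='T' (+4 fires, +5 burnt)
Step 5: cell (1,1)='F' (+4 fires, +4 burnt)
  -> target ignites at step 5
Step 6: cell (1,1)='.' (+3 fires, +4 burnt)
Step 7: cell (1,1)='.' (+2 fires, +3 burnt)
Step 8: cell (1,1)='.' (+0 fires, +2 burnt)
  fire out at step 8

5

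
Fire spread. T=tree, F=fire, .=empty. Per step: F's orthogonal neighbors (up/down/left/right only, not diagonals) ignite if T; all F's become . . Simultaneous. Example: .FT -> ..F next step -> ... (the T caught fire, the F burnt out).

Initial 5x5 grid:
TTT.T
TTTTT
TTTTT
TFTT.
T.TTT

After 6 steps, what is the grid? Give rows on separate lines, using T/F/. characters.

Step 1: 3 trees catch fire, 1 burn out
  TTT.T
  TTTTT
  TFTTT
  F.FT.
  T.TTT
Step 2: 6 trees catch fire, 3 burn out
  TTT.T
  TFTTT
  F.FTT
  ...F.
  F.FTT
Step 3: 5 trees catch fire, 6 burn out
  TFT.T
  F.FTT
  ...FT
  .....
  ...FT
Step 4: 5 trees catch fire, 5 burn out
  F.F.T
  ...FT
  ....F
  .....
  ....F
Step 5: 1 trees catch fire, 5 burn out
  ....T
  ....F
  .....
  .....
  .....
Step 6: 1 trees catch fire, 1 burn out
  ....F
  .....
  .....
  .....
  .....

....F
.....
.....
.....
.....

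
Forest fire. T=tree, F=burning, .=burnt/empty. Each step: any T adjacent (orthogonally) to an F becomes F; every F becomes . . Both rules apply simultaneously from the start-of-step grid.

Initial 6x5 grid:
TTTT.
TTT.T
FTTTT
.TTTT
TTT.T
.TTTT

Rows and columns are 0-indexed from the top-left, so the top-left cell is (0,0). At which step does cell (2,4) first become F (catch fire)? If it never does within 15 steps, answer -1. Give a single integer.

Step 1: cell (2,4)='T' (+2 fires, +1 burnt)
Step 2: cell (2,4)='T' (+4 fires, +2 burnt)
Step 3: cell (2,4)='T' (+5 fires, +4 burnt)
Step 4: cell (2,4)='F' (+6 fires, +5 burnt)
  -> target ignites at step 4
Step 5: cell (2,4)='.' (+4 fires, +6 burnt)
Step 6: cell (2,4)='.' (+2 fires, +4 burnt)
Step 7: cell (2,4)='.' (+1 fires, +2 burnt)
Step 8: cell (2,4)='.' (+0 fires, +1 burnt)
  fire out at step 8

4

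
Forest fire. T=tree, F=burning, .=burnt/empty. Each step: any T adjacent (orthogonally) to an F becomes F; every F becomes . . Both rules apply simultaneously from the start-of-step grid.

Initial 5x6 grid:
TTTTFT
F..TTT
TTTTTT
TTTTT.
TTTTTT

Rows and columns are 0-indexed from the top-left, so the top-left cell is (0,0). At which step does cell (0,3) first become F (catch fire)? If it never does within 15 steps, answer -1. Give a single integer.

Step 1: cell (0,3)='F' (+5 fires, +2 burnt)
  -> target ignites at step 1
Step 2: cell (0,3)='.' (+7 fires, +5 burnt)
Step 3: cell (0,3)='.' (+6 fires, +7 burnt)
Step 4: cell (0,3)='.' (+4 fires, +6 burnt)
Step 5: cell (0,3)='.' (+3 fires, +4 burnt)
Step 6: cell (0,3)='.' (+0 fires, +3 burnt)
  fire out at step 6

1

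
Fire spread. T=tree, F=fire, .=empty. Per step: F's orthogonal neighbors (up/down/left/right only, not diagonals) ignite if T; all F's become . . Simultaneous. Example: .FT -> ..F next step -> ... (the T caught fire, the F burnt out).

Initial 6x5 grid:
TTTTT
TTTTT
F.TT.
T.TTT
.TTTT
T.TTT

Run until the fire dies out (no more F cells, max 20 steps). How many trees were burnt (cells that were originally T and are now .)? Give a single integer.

Answer: 23

Derivation:
Step 1: +2 fires, +1 burnt (F count now 2)
Step 2: +2 fires, +2 burnt (F count now 2)
Step 3: +2 fires, +2 burnt (F count now 2)
Step 4: +3 fires, +2 burnt (F count now 3)
Step 5: +4 fires, +3 burnt (F count now 4)
Step 6: +3 fires, +4 burnt (F count now 3)
Step 7: +4 fires, +3 burnt (F count now 4)
Step 8: +2 fires, +4 burnt (F count now 2)
Step 9: +1 fires, +2 burnt (F count now 1)
Step 10: +0 fires, +1 burnt (F count now 0)
Fire out after step 10
Initially T: 24, now '.': 29
Total burnt (originally-T cells now '.'): 23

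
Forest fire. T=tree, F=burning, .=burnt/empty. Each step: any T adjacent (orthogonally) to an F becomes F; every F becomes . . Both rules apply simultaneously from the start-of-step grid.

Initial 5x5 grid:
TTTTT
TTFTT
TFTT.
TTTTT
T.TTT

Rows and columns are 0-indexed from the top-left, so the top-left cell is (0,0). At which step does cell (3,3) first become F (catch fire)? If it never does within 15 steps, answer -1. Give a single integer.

Step 1: cell (3,3)='T' (+6 fires, +2 burnt)
Step 2: cell (3,3)='T' (+7 fires, +6 burnt)
Step 3: cell (3,3)='F' (+5 fires, +7 burnt)
  -> target ignites at step 3
Step 4: cell (3,3)='.' (+2 fires, +5 burnt)
Step 5: cell (3,3)='.' (+1 fires, +2 burnt)
Step 6: cell (3,3)='.' (+0 fires, +1 burnt)
  fire out at step 6

3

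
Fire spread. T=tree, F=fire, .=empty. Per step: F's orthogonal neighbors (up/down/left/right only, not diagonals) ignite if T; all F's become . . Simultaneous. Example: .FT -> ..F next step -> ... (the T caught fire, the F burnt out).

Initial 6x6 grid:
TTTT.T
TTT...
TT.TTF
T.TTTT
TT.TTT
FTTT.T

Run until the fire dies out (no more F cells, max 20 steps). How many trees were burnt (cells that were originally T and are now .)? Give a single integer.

Step 1: +4 fires, +2 burnt (F count now 4)
Step 2: +6 fires, +4 burnt (F count now 6)
Step 3: +5 fires, +6 burnt (F count now 5)
Step 4: +4 fires, +5 burnt (F count now 4)
Step 5: +2 fires, +4 burnt (F count now 2)
Step 6: +2 fires, +2 burnt (F count now 2)
Step 7: +1 fires, +2 burnt (F count now 1)
Step 8: +1 fires, +1 burnt (F count now 1)
Step 9: +0 fires, +1 burnt (F count now 0)
Fire out after step 9
Initially T: 26, now '.': 35
Total burnt (originally-T cells now '.'): 25

Answer: 25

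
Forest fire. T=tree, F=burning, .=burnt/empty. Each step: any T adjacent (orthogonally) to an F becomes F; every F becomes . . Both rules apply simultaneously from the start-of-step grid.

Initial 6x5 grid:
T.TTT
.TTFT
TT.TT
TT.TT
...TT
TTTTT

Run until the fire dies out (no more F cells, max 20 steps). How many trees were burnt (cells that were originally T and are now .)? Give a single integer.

Answer: 21

Derivation:
Step 1: +4 fires, +1 burnt (F count now 4)
Step 2: +5 fires, +4 burnt (F count now 5)
Step 3: +3 fires, +5 burnt (F count now 3)
Step 4: +4 fires, +3 burnt (F count now 4)
Step 5: +3 fires, +4 burnt (F count now 3)
Step 6: +1 fires, +3 burnt (F count now 1)
Step 7: +1 fires, +1 burnt (F count now 1)
Step 8: +0 fires, +1 burnt (F count now 0)
Fire out after step 8
Initially T: 22, now '.': 29
Total burnt (originally-T cells now '.'): 21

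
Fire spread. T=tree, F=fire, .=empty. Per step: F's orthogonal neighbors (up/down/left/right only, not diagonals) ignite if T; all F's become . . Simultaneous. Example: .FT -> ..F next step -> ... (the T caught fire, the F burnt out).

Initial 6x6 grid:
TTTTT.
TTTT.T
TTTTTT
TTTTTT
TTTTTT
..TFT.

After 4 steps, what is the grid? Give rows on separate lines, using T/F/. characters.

Step 1: 3 trees catch fire, 1 burn out
  TTTTT.
  TTTT.T
  TTTTTT
  TTTTTT
  TTTFTT
  ..F.F.
Step 2: 3 trees catch fire, 3 burn out
  TTTTT.
  TTTT.T
  TTTTTT
  TTTFTT
  TTF.FT
  ......
Step 3: 5 trees catch fire, 3 burn out
  TTTTT.
  TTTT.T
  TTTFTT
  TTF.FT
  TF...F
  ......
Step 4: 6 trees catch fire, 5 burn out
  TTTTT.
  TTTF.T
  TTF.FT
  TF...F
  F.....
  ......

TTTTT.
TTTF.T
TTF.FT
TF...F
F.....
......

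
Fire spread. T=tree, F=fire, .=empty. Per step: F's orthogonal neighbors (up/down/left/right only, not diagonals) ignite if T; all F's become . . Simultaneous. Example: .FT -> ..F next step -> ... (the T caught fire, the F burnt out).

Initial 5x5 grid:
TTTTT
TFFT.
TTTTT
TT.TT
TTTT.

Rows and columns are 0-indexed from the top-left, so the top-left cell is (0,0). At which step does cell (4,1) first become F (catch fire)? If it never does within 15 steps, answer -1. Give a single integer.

Step 1: cell (4,1)='T' (+6 fires, +2 burnt)
Step 2: cell (4,1)='T' (+5 fires, +6 burnt)
Step 3: cell (4,1)='F' (+5 fires, +5 burnt)
  -> target ignites at step 3
Step 4: cell (4,1)='.' (+4 fires, +5 burnt)
Step 5: cell (4,1)='.' (+0 fires, +4 burnt)
  fire out at step 5

3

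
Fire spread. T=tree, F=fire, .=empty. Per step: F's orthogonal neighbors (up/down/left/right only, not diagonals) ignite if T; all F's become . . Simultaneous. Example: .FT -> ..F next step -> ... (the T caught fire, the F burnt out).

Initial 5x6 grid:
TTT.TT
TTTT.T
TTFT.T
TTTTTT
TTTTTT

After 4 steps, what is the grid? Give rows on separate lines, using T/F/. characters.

Step 1: 4 trees catch fire, 1 burn out
  TTT.TT
  TTFT.T
  TF.F.T
  TTFTTT
  TTTTTT
Step 2: 7 trees catch fire, 4 burn out
  TTF.TT
  TF.F.T
  F....T
  TF.FTT
  TTFTTT
Step 3: 6 trees catch fire, 7 burn out
  TF..TT
  F....T
  .....T
  F...FT
  TF.FTT
Step 4: 4 trees catch fire, 6 burn out
  F...TT
  .....T
  .....T
  .....F
  F...FT

F...TT
.....T
.....T
.....F
F...FT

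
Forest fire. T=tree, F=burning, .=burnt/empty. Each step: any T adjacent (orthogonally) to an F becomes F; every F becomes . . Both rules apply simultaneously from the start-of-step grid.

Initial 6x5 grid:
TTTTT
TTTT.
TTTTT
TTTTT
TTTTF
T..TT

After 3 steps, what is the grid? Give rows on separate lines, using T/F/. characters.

Step 1: 3 trees catch fire, 1 burn out
  TTTTT
  TTTT.
  TTTTT
  TTTTF
  TTTF.
  T..TF
Step 2: 4 trees catch fire, 3 burn out
  TTTTT
  TTTT.
  TTTTF
  TTTF.
  TTF..
  T..F.
Step 3: 3 trees catch fire, 4 burn out
  TTTTT
  TTTT.
  TTTF.
  TTF..
  TF...
  T....

TTTTT
TTTT.
TTTF.
TTF..
TF...
T....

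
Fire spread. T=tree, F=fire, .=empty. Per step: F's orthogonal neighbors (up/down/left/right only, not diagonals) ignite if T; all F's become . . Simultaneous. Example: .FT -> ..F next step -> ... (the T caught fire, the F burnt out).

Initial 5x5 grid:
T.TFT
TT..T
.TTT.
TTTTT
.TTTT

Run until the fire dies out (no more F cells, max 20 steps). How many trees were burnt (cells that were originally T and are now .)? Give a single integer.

Step 1: +2 fires, +1 burnt (F count now 2)
Step 2: +1 fires, +2 burnt (F count now 1)
Step 3: +0 fires, +1 burnt (F count now 0)
Fire out after step 3
Initially T: 18, now '.': 10
Total burnt (originally-T cells now '.'): 3

Answer: 3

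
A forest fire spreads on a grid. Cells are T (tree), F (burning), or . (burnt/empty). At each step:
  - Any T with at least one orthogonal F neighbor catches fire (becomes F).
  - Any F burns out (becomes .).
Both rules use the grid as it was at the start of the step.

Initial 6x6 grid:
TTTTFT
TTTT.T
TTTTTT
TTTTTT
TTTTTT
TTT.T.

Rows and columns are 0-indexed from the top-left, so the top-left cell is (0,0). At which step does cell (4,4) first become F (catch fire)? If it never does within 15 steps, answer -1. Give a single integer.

Step 1: cell (4,4)='T' (+2 fires, +1 burnt)
Step 2: cell (4,4)='T' (+3 fires, +2 burnt)
Step 3: cell (4,4)='T' (+4 fires, +3 burnt)
Step 4: cell (4,4)='T' (+6 fires, +4 burnt)
Step 5: cell (4,4)='T' (+6 fires, +6 burnt)
Step 6: cell (4,4)='F' (+4 fires, +6 burnt)
  -> target ignites at step 6
Step 7: cell (4,4)='.' (+4 fires, +4 burnt)
Step 8: cell (4,4)='.' (+2 fires, +4 burnt)
Step 9: cell (4,4)='.' (+1 fires, +2 burnt)
Step 10: cell (4,4)='.' (+0 fires, +1 burnt)
  fire out at step 10

6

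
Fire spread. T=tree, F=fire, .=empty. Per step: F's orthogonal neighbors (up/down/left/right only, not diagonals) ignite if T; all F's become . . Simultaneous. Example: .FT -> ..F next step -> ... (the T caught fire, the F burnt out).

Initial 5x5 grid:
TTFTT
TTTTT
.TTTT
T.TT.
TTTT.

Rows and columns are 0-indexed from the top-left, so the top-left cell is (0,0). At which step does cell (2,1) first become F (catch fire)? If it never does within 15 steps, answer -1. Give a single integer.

Step 1: cell (2,1)='T' (+3 fires, +1 burnt)
Step 2: cell (2,1)='T' (+5 fires, +3 burnt)
Step 3: cell (2,1)='F' (+5 fires, +5 burnt)
  -> target ignites at step 3
Step 4: cell (2,1)='.' (+3 fires, +5 burnt)
Step 5: cell (2,1)='.' (+2 fires, +3 burnt)
Step 6: cell (2,1)='.' (+1 fires, +2 burnt)
Step 7: cell (2,1)='.' (+1 fires, +1 burnt)
Step 8: cell (2,1)='.' (+0 fires, +1 burnt)
  fire out at step 8

3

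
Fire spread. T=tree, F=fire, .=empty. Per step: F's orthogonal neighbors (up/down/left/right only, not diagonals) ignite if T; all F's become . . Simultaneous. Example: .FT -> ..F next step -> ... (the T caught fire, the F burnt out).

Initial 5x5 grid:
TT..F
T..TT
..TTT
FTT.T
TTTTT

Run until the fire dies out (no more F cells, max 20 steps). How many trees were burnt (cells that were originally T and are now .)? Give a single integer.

Answer: 13

Derivation:
Step 1: +3 fires, +2 burnt (F count now 3)
Step 2: +4 fires, +3 burnt (F count now 4)
Step 3: +4 fires, +4 burnt (F count now 4)
Step 4: +2 fires, +4 burnt (F count now 2)
Step 5: +0 fires, +2 burnt (F count now 0)
Fire out after step 5
Initially T: 16, now '.': 22
Total burnt (originally-T cells now '.'): 13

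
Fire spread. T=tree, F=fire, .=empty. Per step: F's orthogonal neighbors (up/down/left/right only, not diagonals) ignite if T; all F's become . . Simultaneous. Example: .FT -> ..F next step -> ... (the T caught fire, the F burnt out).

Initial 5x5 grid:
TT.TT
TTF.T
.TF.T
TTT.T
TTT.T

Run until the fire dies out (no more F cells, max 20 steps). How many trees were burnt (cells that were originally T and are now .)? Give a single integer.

Step 1: +3 fires, +2 burnt (F count now 3)
Step 2: +4 fires, +3 burnt (F count now 4)
Step 3: +3 fires, +4 burnt (F count now 3)
Step 4: +1 fires, +3 burnt (F count now 1)
Step 5: +0 fires, +1 burnt (F count now 0)
Fire out after step 5
Initially T: 17, now '.': 19
Total burnt (originally-T cells now '.'): 11

Answer: 11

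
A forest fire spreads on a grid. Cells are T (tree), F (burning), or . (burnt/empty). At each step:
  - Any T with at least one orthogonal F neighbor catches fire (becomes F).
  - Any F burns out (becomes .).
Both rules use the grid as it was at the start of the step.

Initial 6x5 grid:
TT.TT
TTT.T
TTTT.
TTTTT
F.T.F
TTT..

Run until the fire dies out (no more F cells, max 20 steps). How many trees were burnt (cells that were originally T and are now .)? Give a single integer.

Answer: 18

Derivation:
Step 1: +3 fires, +2 burnt (F count now 3)
Step 2: +4 fires, +3 burnt (F count now 4)
Step 3: +5 fires, +4 burnt (F count now 5)
Step 4: +4 fires, +5 burnt (F count now 4)
Step 5: +2 fires, +4 burnt (F count now 2)
Step 6: +0 fires, +2 burnt (F count now 0)
Fire out after step 6
Initially T: 21, now '.': 27
Total burnt (originally-T cells now '.'): 18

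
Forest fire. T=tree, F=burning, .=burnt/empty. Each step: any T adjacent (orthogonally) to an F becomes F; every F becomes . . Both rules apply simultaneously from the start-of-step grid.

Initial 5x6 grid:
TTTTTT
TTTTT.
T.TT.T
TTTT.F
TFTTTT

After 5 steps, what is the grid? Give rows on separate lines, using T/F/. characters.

Step 1: 5 trees catch fire, 2 burn out
  TTTTTT
  TTTTT.
  T.TT.F
  TFTT..
  F.FTTF
Step 2: 4 trees catch fire, 5 burn out
  TTTTTT
  TTTTT.
  T.TT..
  F.FT..
  ...FF.
Step 3: 3 trees catch fire, 4 burn out
  TTTTTT
  TTTTT.
  F.FT..
  ...F..
  ......
Step 4: 3 trees catch fire, 3 burn out
  TTTTTT
  FTFTT.
  ...F..
  ......
  ......
Step 5: 4 trees catch fire, 3 burn out
  FTFTTT
  .F.FT.
  ......
  ......
  ......

FTFTTT
.F.FT.
......
......
......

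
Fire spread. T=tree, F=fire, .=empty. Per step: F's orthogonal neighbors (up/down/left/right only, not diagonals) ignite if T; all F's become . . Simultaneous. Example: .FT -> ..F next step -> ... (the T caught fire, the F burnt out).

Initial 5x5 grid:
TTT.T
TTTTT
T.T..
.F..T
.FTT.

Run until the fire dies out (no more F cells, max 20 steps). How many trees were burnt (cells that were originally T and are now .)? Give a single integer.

Answer: 2

Derivation:
Step 1: +1 fires, +2 burnt (F count now 1)
Step 2: +1 fires, +1 burnt (F count now 1)
Step 3: +0 fires, +1 burnt (F count now 0)
Fire out after step 3
Initially T: 14, now '.': 13
Total burnt (originally-T cells now '.'): 2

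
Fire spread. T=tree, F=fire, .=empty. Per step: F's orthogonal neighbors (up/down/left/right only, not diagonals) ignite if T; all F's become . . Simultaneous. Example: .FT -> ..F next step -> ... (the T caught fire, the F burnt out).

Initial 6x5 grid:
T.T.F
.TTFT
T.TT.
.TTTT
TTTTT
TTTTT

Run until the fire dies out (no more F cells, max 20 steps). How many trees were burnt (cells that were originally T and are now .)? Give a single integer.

Answer: 20

Derivation:
Step 1: +3 fires, +2 burnt (F count now 3)
Step 2: +4 fires, +3 burnt (F count now 4)
Step 3: +3 fires, +4 burnt (F count now 3)
Step 4: +4 fires, +3 burnt (F count now 4)
Step 5: +3 fires, +4 burnt (F count now 3)
Step 6: +2 fires, +3 burnt (F count now 2)
Step 7: +1 fires, +2 burnt (F count now 1)
Step 8: +0 fires, +1 burnt (F count now 0)
Fire out after step 8
Initially T: 22, now '.': 28
Total burnt (originally-T cells now '.'): 20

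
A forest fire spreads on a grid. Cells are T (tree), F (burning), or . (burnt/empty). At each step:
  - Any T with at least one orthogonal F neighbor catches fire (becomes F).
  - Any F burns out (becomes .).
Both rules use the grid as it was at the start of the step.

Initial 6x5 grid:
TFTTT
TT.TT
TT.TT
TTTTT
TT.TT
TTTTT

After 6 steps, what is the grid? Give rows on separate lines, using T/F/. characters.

Step 1: 3 trees catch fire, 1 burn out
  F.FTT
  TF.TT
  TT.TT
  TTTTT
  TT.TT
  TTTTT
Step 2: 3 trees catch fire, 3 burn out
  ...FT
  F..TT
  TF.TT
  TTTTT
  TT.TT
  TTTTT
Step 3: 4 trees catch fire, 3 burn out
  ....F
  ...FT
  F..TT
  TFTTT
  TT.TT
  TTTTT
Step 4: 5 trees catch fire, 4 burn out
  .....
  ....F
  ...FT
  F.FTT
  TF.TT
  TTTTT
Step 5: 4 trees catch fire, 5 burn out
  .....
  .....
  ....F
  ...FT
  F..TT
  TFTTT
Step 6: 4 trees catch fire, 4 burn out
  .....
  .....
  .....
  ....F
  ...FT
  F.FTT

.....
.....
.....
....F
...FT
F.FTT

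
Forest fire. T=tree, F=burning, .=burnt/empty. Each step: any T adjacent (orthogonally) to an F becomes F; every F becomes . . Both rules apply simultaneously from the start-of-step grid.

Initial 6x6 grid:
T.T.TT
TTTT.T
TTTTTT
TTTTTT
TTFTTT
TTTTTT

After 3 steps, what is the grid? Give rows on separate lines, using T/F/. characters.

Step 1: 4 trees catch fire, 1 burn out
  T.T.TT
  TTTT.T
  TTTTTT
  TTFTTT
  TF.FTT
  TTFTTT
Step 2: 7 trees catch fire, 4 burn out
  T.T.TT
  TTTT.T
  TTFTTT
  TF.FTT
  F...FT
  TF.FTT
Step 3: 8 trees catch fire, 7 burn out
  T.T.TT
  TTFT.T
  TF.FTT
  F...FT
  .....F
  F...FT

T.T.TT
TTFT.T
TF.FTT
F...FT
.....F
F...FT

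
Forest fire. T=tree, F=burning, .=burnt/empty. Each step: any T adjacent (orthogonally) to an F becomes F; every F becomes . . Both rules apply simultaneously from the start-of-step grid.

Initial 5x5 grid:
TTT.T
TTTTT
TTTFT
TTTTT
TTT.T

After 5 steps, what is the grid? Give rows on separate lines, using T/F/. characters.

Step 1: 4 trees catch fire, 1 burn out
  TTT.T
  TTTFT
  TTF.F
  TTTFT
  TTT.T
Step 2: 5 trees catch fire, 4 burn out
  TTT.T
  TTF.F
  TF...
  TTF.F
  TTT.T
Step 3: 7 trees catch fire, 5 burn out
  TTF.F
  TF...
  F....
  TF...
  TTF.F
Step 4: 4 trees catch fire, 7 burn out
  TF...
  F....
  .....
  F....
  TF...
Step 5: 2 trees catch fire, 4 burn out
  F....
  .....
  .....
  .....
  F....

F....
.....
.....
.....
F....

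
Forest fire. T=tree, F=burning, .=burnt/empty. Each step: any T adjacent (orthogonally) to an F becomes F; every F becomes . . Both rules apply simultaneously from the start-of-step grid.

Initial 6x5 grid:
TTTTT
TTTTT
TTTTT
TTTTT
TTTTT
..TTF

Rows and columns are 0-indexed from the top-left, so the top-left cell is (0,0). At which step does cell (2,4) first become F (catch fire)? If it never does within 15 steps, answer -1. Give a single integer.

Step 1: cell (2,4)='T' (+2 fires, +1 burnt)
Step 2: cell (2,4)='T' (+3 fires, +2 burnt)
Step 3: cell (2,4)='F' (+3 fires, +3 burnt)
  -> target ignites at step 3
Step 4: cell (2,4)='.' (+4 fires, +3 burnt)
Step 5: cell (2,4)='.' (+5 fires, +4 burnt)
Step 6: cell (2,4)='.' (+4 fires, +5 burnt)
Step 7: cell (2,4)='.' (+3 fires, +4 burnt)
Step 8: cell (2,4)='.' (+2 fires, +3 burnt)
Step 9: cell (2,4)='.' (+1 fires, +2 burnt)
Step 10: cell (2,4)='.' (+0 fires, +1 burnt)
  fire out at step 10

3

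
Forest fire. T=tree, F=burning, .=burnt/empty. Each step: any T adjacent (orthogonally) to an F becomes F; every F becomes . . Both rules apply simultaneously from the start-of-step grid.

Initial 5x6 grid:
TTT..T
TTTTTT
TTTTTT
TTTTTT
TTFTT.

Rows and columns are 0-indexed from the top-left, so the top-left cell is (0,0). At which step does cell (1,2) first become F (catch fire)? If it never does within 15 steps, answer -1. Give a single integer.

Step 1: cell (1,2)='T' (+3 fires, +1 burnt)
Step 2: cell (1,2)='T' (+5 fires, +3 burnt)
Step 3: cell (1,2)='F' (+5 fires, +5 burnt)
  -> target ignites at step 3
Step 4: cell (1,2)='.' (+6 fires, +5 burnt)
Step 5: cell (1,2)='.' (+4 fires, +6 burnt)
Step 6: cell (1,2)='.' (+2 fires, +4 burnt)
Step 7: cell (1,2)='.' (+1 fires, +2 burnt)
Step 8: cell (1,2)='.' (+0 fires, +1 burnt)
  fire out at step 8

3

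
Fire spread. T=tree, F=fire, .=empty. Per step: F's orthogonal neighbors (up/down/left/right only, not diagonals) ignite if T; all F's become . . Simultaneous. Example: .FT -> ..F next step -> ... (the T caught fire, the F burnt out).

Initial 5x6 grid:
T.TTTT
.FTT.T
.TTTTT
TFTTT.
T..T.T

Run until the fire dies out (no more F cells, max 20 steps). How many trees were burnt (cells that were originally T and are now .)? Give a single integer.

Step 1: +4 fires, +2 burnt (F count now 4)
Step 2: +5 fires, +4 burnt (F count now 5)
Step 3: +4 fires, +5 burnt (F count now 4)
Step 4: +2 fires, +4 burnt (F count now 2)
Step 5: +2 fires, +2 burnt (F count now 2)
Step 6: +1 fires, +2 burnt (F count now 1)
Step 7: +0 fires, +1 burnt (F count now 0)
Fire out after step 7
Initially T: 20, now '.': 28
Total burnt (originally-T cells now '.'): 18

Answer: 18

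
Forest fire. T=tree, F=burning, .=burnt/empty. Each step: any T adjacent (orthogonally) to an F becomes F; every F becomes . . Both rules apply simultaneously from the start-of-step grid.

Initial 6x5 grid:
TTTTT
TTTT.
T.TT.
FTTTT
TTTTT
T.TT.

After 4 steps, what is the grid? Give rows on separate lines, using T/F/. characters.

Step 1: 3 trees catch fire, 1 burn out
  TTTTT
  TTTT.
  F.TT.
  .FTTT
  FTTTT
  T.TT.
Step 2: 4 trees catch fire, 3 burn out
  TTTTT
  FTTT.
  ..TT.
  ..FTT
  .FTTT
  F.TT.
Step 3: 5 trees catch fire, 4 burn out
  FTTTT
  .FTT.
  ..FT.
  ...FT
  ..FTT
  ..TT.
Step 4: 6 trees catch fire, 5 burn out
  .FTTT
  ..FT.
  ...F.
  ....F
  ...FT
  ..FT.

.FTTT
..FT.
...F.
....F
...FT
..FT.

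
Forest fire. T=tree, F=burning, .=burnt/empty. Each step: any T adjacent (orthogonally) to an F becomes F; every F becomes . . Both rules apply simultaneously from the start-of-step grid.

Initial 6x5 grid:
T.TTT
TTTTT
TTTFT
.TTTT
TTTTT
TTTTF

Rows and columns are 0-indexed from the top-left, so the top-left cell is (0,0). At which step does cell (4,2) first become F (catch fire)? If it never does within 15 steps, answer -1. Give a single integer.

Step 1: cell (4,2)='T' (+6 fires, +2 burnt)
Step 2: cell (4,2)='T' (+8 fires, +6 burnt)
Step 3: cell (4,2)='F' (+7 fires, +8 burnt)
  -> target ignites at step 3
Step 4: cell (4,2)='.' (+3 fires, +7 burnt)
Step 5: cell (4,2)='.' (+2 fires, +3 burnt)
Step 6: cell (4,2)='.' (+0 fires, +2 burnt)
  fire out at step 6

3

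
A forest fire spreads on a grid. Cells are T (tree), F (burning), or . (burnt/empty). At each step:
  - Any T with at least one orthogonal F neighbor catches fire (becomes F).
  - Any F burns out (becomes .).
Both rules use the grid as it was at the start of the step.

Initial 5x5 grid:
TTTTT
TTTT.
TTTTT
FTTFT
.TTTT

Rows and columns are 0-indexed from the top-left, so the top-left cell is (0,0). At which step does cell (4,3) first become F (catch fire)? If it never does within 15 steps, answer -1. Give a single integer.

Step 1: cell (4,3)='F' (+6 fires, +2 burnt)
  -> target ignites at step 1
Step 2: cell (4,3)='.' (+8 fires, +6 burnt)
Step 3: cell (4,3)='.' (+4 fires, +8 burnt)
Step 4: cell (4,3)='.' (+3 fires, +4 burnt)
Step 5: cell (4,3)='.' (+0 fires, +3 burnt)
  fire out at step 5

1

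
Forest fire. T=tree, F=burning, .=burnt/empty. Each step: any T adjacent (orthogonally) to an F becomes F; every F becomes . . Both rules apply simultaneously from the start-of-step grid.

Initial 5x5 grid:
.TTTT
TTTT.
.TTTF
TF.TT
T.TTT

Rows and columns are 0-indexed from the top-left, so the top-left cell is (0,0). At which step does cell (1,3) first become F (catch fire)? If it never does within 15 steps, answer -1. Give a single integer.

Step 1: cell (1,3)='T' (+4 fires, +2 burnt)
Step 2: cell (1,3)='F' (+6 fires, +4 burnt)
  -> target ignites at step 2
Step 3: cell (1,3)='.' (+5 fires, +6 burnt)
Step 4: cell (1,3)='.' (+3 fires, +5 burnt)
Step 5: cell (1,3)='.' (+0 fires, +3 burnt)
  fire out at step 5

2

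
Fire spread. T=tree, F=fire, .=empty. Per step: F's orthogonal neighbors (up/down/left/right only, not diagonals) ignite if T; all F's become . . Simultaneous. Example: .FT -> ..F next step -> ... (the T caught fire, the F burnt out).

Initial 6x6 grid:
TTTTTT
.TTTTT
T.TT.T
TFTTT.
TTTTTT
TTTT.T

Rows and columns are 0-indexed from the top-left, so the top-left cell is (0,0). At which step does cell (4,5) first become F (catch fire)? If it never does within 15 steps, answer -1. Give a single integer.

Step 1: cell (4,5)='T' (+3 fires, +1 burnt)
Step 2: cell (4,5)='T' (+6 fires, +3 burnt)
Step 3: cell (4,5)='T' (+6 fires, +6 burnt)
Step 4: cell (4,5)='T' (+5 fires, +6 burnt)
Step 5: cell (4,5)='F' (+4 fires, +5 burnt)
  -> target ignites at step 5
Step 6: cell (4,5)='.' (+4 fires, +4 burnt)
Step 7: cell (4,5)='.' (+2 fires, +4 burnt)
Step 8: cell (4,5)='.' (+0 fires, +2 burnt)
  fire out at step 8

5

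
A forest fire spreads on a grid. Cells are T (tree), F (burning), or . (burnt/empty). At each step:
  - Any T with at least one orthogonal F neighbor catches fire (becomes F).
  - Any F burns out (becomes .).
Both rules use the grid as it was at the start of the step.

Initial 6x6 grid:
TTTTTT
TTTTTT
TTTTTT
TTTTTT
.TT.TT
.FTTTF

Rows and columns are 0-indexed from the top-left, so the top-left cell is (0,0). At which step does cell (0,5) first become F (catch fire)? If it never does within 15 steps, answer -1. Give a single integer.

Step 1: cell (0,5)='T' (+4 fires, +2 burnt)
Step 2: cell (0,5)='T' (+5 fires, +4 burnt)
Step 3: cell (0,5)='T' (+5 fires, +5 burnt)
Step 4: cell (0,5)='T' (+6 fires, +5 burnt)
Step 5: cell (0,5)='F' (+6 fires, +6 burnt)
  -> target ignites at step 5
Step 6: cell (0,5)='.' (+4 fires, +6 burnt)
Step 7: cell (0,5)='.' (+1 fires, +4 burnt)
Step 8: cell (0,5)='.' (+0 fires, +1 burnt)
  fire out at step 8

5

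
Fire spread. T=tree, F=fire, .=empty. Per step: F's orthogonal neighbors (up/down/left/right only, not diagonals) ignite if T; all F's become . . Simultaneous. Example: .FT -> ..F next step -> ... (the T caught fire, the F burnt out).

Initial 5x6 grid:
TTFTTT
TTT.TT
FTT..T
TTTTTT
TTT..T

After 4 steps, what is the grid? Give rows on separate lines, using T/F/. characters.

Step 1: 6 trees catch fire, 2 burn out
  TF.FTT
  FTF.TT
  .FT..T
  FTTTTT
  TTT..T
Step 2: 6 trees catch fire, 6 burn out
  F...FT
  .F..TT
  ..F..T
  .FTTTT
  FTT..T
Step 3: 4 trees catch fire, 6 burn out
  .....F
  ....FT
  .....T
  ..FTTT
  .FT..T
Step 4: 3 trees catch fire, 4 burn out
  ......
  .....F
  .....T
  ...FTT
  ..F..T

......
.....F
.....T
...FTT
..F..T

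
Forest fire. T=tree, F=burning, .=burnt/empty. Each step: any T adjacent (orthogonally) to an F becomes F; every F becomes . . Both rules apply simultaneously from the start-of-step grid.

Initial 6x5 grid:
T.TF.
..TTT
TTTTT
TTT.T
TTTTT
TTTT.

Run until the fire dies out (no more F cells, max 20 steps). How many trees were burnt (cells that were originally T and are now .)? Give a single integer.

Answer: 22

Derivation:
Step 1: +2 fires, +1 burnt (F count now 2)
Step 2: +3 fires, +2 burnt (F count now 3)
Step 3: +2 fires, +3 burnt (F count now 2)
Step 4: +3 fires, +2 burnt (F count now 3)
Step 5: +4 fires, +3 burnt (F count now 4)
Step 6: +4 fires, +4 burnt (F count now 4)
Step 7: +3 fires, +4 burnt (F count now 3)
Step 8: +1 fires, +3 burnt (F count now 1)
Step 9: +0 fires, +1 burnt (F count now 0)
Fire out after step 9
Initially T: 23, now '.': 29
Total burnt (originally-T cells now '.'): 22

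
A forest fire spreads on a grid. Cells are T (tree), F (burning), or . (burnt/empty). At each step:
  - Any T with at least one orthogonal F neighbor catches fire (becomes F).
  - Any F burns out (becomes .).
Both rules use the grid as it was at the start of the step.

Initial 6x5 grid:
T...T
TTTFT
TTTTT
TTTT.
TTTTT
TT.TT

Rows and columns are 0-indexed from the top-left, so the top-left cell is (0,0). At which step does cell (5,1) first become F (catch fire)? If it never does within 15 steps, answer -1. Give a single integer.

Step 1: cell (5,1)='T' (+3 fires, +1 burnt)
Step 2: cell (5,1)='T' (+5 fires, +3 burnt)
Step 3: cell (5,1)='T' (+4 fires, +5 burnt)
Step 4: cell (5,1)='T' (+6 fires, +4 burnt)
Step 5: cell (5,1)='T' (+3 fires, +6 burnt)
Step 6: cell (5,1)='F' (+2 fires, +3 burnt)
  -> target ignites at step 6
Step 7: cell (5,1)='.' (+1 fires, +2 burnt)
Step 8: cell (5,1)='.' (+0 fires, +1 burnt)
  fire out at step 8

6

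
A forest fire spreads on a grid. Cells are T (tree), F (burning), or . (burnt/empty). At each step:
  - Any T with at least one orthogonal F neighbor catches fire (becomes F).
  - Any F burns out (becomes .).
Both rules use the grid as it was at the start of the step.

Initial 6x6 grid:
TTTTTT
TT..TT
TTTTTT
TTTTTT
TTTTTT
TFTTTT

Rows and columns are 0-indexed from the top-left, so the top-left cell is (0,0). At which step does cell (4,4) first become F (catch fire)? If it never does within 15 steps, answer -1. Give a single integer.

Step 1: cell (4,4)='T' (+3 fires, +1 burnt)
Step 2: cell (4,4)='T' (+4 fires, +3 burnt)
Step 3: cell (4,4)='T' (+5 fires, +4 burnt)
Step 4: cell (4,4)='F' (+6 fires, +5 burnt)
  -> target ignites at step 4
Step 5: cell (4,4)='.' (+5 fires, +6 burnt)
Step 6: cell (4,4)='.' (+4 fires, +5 burnt)
Step 7: cell (4,4)='.' (+3 fires, +4 burnt)
Step 8: cell (4,4)='.' (+2 fires, +3 burnt)
Step 9: cell (4,4)='.' (+1 fires, +2 burnt)
Step 10: cell (4,4)='.' (+0 fires, +1 burnt)
  fire out at step 10

4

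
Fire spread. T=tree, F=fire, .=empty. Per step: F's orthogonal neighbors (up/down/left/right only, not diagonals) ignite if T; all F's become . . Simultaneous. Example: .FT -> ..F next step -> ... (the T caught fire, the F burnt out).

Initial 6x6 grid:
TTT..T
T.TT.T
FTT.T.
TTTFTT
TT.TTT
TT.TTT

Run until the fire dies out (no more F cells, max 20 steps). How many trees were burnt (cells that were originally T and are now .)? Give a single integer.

Answer: 24

Derivation:
Step 1: +6 fires, +2 burnt (F count now 6)
Step 2: +8 fires, +6 burnt (F count now 8)
Step 3: +6 fires, +8 burnt (F count now 6)
Step 4: +4 fires, +6 burnt (F count now 4)
Step 5: +0 fires, +4 burnt (F count now 0)
Fire out after step 5
Initially T: 26, now '.': 34
Total burnt (originally-T cells now '.'): 24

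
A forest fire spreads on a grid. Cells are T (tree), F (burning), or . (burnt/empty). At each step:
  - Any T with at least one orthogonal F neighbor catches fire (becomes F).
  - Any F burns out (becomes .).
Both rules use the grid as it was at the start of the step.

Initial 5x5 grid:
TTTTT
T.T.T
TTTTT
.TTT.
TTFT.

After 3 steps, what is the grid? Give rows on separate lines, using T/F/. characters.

Step 1: 3 trees catch fire, 1 burn out
  TTTTT
  T.T.T
  TTTTT
  .TFT.
  TF.F.
Step 2: 4 trees catch fire, 3 burn out
  TTTTT
  T.T.T
  TTFTT
  .F.F.
  F....
Step 3: 3 trees catch fire, 4 burn out
  TTTTT
  T.F.T
  TF.FT
  .....
  .....

TTTTT
T.F.T
TF.FT
.....
.....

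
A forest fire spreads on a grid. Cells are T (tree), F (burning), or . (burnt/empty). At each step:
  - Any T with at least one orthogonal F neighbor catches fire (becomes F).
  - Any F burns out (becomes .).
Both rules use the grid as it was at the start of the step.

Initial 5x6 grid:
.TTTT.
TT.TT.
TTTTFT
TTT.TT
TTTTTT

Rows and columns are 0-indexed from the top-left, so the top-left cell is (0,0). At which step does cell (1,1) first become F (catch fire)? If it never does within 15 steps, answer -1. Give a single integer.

Step 1: cell (1,1)='T' (+4 fires, +1 burnt)
Step 2: cell (1,1)='T' (+5 fires, +4 burnt)
Step 3: cell (1,1)='T' (+5 fires, +5 burnt)
Step 4: cell (1,1)='F' (+5 fires, +5 burnt)
  -> target ignites at step 4
Step 5: cell (1,1)='.' (+4 fires, +5 burnt)
Step 6: cell (1,1)='.' (+1 fires, +4 burnt)
Step 7: cell (1,1)='.' (+0 fires, +1 burnt)
  fire out at step 7

4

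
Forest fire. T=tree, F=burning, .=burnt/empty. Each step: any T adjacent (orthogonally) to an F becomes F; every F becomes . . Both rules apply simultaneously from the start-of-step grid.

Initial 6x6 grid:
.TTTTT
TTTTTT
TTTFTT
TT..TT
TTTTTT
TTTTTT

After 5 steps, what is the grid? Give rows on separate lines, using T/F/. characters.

Step 1: 3 trees catch fire, 1 burn out
  .TTTTT
  TTTFTT
  TTF.FT
  TT..TT
  TTTTTT
  TTTTTT
Step 2: 6 trees catch fire, 3 burn out
  .TTFTT
  TTF.FT
  TF...F
  TT..FT
  TTTTTT
  TTTTTT
Step 3: 8 trees catch fire, 6 burn out
  .TF.FT
  TF...F
  F.....
  TF...F
  TTTTFT
  TTTTTT
Step 4: 8 trees catch fire, 8 burn out
  .F...F
  F.....
  ......
  F.....
  TFTF.F
  TTTTFT
Step 5: 5 trees catch fire, 8 burn out
  ......
  ......
  ......
  ......
  F.F...
  TFTF.F

......
......
......
......
F.F...
TFTF.F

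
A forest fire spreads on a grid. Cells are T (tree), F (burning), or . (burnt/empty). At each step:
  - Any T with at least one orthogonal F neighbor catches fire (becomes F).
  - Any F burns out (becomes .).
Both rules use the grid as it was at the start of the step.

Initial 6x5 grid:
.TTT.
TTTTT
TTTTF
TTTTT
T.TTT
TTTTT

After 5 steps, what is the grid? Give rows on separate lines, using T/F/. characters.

Step 1: 3 trees catch fire, 1 burn out
  .TTT.
  TTTTF
  TTTF.
  TTTTF
  T.TTT
  TTTTT
Step 2: 4 trees catch fire, 3 burn out
  .TTT.
  TTTF.
  TTF..
  TTTF.
  T.TTF
  TTTTT
Step 3: 6 trees catch fire, 4 burn out
  .TTF.
  TTF..
  TF...
  TTF..
  T.TF.
  TTTTF
Step 4: 6 trees catch fire, 6 burn out
  .TF..
  TF...
  F....
  TF...
  T.F..
  TTTF.
Step 5: 4 trees catch fire, 6 burn out
  .F...
  F....
  .....
  F....
  T....
  TTF..

.F...
F....
.....
F....
T....
TTF..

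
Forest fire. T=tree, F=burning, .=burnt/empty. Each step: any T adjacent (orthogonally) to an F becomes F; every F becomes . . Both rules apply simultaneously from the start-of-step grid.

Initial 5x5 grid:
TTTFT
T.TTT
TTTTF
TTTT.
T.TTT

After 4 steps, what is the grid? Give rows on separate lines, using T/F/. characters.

Step 1: 5 trees catch fire, 2 burn out
  TTF.F
  T.TFF
  TTTF.
  TTTT.
  T.TTT
Step 2: 4 trees catch fire, 5 burn out
  TF...
  T.F..
  TTF..
  TTTF.
  T.TTT
Step 3: 4 trees catch fire, 4 burn out
  F....
  T....
  TF...
  TTF..
  T.TFT
Step 4: 5 trees catch fire, 4 burn out
  .....
  F....
  F....
  TF...
  T.F.F

.....
F....
F....
TF...
T.F.F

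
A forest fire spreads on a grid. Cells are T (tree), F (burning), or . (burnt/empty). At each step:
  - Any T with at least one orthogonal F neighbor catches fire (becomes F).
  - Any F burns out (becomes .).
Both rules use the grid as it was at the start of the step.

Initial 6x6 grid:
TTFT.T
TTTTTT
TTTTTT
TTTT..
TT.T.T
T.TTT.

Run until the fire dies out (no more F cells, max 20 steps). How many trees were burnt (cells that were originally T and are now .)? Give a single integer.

Answer: 27

Derivation:
Step 1: +3 fires, +1 burnt (F count now 3)
Step 2: +4 fires, +3 burnt (F count now 4)
Step 3: +5 fires, +4 burnt (F count now 5)
Step 4: +5 fires, +5 burnt (F count now 5)
Step 5: +5 fires, +5 burnt (F count now 5)
Step 6: +2 fires, +5 burnt (F count now 2)
Step 7: +3 fires, +2 burnt (F count now 3)
Step 8: +0 fires, +3 burnt (F count now 0)
Fire out after step 8
Initially T: 28, now '.': 35
Total burnt (originally-T cells now '.'): 27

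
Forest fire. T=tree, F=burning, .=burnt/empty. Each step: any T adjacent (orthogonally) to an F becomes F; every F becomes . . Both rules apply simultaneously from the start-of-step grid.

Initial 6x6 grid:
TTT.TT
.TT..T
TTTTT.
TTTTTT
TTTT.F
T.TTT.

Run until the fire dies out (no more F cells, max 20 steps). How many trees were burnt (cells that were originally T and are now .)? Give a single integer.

Answer: 24

Derivation:
Step 1: +1 fires, +1 burnt (F count now 1)
Step 2: +1 fires, +1 burnt (F count now 1)
Step 3: +2 fires, +1 burnt (F count now 2)
Step 4: +3 fires, +2 burnt (F count now 3)
Step 5: +4 fires, +3 burnt (F count now 4)
Step 6: +6 fires, +4 burnt (F count now 6)
Step 7: +4 fires, +6 burnt (F count now 4)
Step 8: +2 fires, +4 burnt (F count now 2)
Step 9: +1 fires, +2 burnt (F count now 1)
Step 10: +0 fires, +1 burnt (F count now 0)
Fire out after step 10
Initially T: 27, now '.': 33
Total burnt (originally-T cells now '.'): 24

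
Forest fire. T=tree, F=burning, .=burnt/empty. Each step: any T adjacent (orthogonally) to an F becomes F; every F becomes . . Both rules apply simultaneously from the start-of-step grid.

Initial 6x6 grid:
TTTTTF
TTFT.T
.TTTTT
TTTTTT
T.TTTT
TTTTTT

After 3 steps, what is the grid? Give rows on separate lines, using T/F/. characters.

Step 1: 6 trees catch fire, 2 burn out
  TTFTF.
  TF.F.F
  .TFTTT
  TTTTTT
  T.TTTT
  TTTTTT
Step 2: 7 trees catch fire, 6 burn out
  TF.F..
  F.....
  .F.FTF
  TTFTTT
  T.TTTT
  TTTTTT
Step 3: 6 trees catch fire, 7 burn out
  F.....
  ......
  ....F.
  TF.FTF
  T.FTTT
  TTTTTT

F.....
......
....F.
TF.FTF
T.FTTT
TTTTTT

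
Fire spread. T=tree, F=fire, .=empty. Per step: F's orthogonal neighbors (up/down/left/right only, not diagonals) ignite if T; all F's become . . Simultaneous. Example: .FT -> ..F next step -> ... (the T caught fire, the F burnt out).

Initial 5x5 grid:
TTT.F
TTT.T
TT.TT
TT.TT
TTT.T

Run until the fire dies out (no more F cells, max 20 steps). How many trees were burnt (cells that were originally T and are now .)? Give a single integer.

Answer: 6

Derivation:
Step 1: +1 fires, +1 burnt (F count now 1)
Step 2: +1 fires, +1 burnt (F count now 1)
Step 3: +2 fires, +1 burnt (F count now 2)
Step 4: +2 fires, +2 burnt (F count now 2)
Step 5: +0 fires, +2 burnt (F count now 0)
Fire out after step 5
Initially T: 19, now '.': 12
Total burnt (originally-T cells now '.'): 6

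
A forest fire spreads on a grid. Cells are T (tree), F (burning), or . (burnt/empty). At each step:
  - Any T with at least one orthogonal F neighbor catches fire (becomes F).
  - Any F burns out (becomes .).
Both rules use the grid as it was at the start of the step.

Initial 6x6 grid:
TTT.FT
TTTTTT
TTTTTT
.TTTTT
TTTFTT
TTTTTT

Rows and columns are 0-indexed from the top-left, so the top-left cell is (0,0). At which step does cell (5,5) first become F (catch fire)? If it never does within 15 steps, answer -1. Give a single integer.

Step 1: cell (5,5)='T' (+6 fires, +2 burnt)
Step 2: cell (5,5)='T' (+10 fires, +6 burnt)
Step 3: cell (5,5)='F' (+8 fires, +10 burnt)
  -> target ignites at step 3
Step 4: cell (5,5)='.' (+4 fires, +8 burnt)
Step 5: cell (5,5)='.' (+3 fires, +4 burnt)
Step 6: cell (5,5)='.' (+1 fires, +3 burnt)
Step 7: cell (5,5)='.' (+0 fires, +1 burnt)
  fire out at step 7

3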